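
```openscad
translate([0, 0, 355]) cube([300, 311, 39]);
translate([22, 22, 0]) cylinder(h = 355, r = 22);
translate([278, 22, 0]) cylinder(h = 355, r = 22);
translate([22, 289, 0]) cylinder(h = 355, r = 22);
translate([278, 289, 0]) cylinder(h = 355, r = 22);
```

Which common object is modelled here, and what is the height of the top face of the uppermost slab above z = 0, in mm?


A stool. The seat height is 394 mm.

A 300×311×39 slab at z = 355 on four corner cylinders — a stool. The seat top is 355 + 39 = 394 mm.


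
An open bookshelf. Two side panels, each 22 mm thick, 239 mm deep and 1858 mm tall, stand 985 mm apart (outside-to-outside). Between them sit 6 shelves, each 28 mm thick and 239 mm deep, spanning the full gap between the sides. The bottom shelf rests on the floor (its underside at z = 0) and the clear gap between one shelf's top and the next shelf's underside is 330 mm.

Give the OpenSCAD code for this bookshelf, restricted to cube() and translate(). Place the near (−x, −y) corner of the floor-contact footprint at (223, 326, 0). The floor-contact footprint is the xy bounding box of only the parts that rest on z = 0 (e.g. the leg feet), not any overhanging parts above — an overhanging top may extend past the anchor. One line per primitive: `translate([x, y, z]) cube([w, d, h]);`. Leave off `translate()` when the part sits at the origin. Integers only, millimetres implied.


translate([223, 326, 0]) cube([22, 239, 1858]);
translate([1186, 326, 0]) cube([22, 239, 1858]);
translate([245, 326, 0]) cube([941, 239, 28]);
translate([245, 326, 358]) cube([941, 239, 28]);
translate([245, 326, 716]) cube([941, 239, 28]);
translate([245, 326, 1074]) cube([941, 239, 28]);
translate([245, 326, 1432]) cube([941, 239, 28]);
translate([245, 326, 1790]) cube([941, 239, 28]);


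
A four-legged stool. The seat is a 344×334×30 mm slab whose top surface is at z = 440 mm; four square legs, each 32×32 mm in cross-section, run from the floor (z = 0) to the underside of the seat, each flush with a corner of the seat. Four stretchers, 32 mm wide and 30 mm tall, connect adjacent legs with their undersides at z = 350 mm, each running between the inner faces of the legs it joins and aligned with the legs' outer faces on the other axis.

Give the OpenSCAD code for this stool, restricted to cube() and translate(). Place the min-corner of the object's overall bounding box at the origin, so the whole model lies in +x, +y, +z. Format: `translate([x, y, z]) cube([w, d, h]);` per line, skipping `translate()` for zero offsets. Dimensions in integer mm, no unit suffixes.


translate([0, 0, 410]) cube([344, 334, 30]);
cube([32, 32, 410]);
translate([312, 0, 0]) cube([32, 32, 410]);
translate([0, 302, 0]) cube([32, 32, 410]);
translate([312, 302, 0]) cube([32, 32, 410]);
translate([32, 0, 350]) cube([280, 32, 30]);
translate([32, 302, 350]) cube([280, 32, 30]);
translate([0, 32, 350]) cube([32, 270, 30]);
translate([312, 32, 350]) cube([32, 270, 30]);


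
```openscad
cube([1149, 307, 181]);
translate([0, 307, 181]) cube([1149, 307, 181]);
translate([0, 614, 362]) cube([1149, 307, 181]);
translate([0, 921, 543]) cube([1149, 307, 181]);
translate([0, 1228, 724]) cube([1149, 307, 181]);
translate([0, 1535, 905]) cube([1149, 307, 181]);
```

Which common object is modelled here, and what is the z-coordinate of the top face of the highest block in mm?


A staircase. The total rise is 1086 mm.

6 identical blocks, each offset up and back from the previous — a staircase. Each step is 181 mm tall and there are 6 of them, so the total rise is 6 × 181 = 1086 mm.


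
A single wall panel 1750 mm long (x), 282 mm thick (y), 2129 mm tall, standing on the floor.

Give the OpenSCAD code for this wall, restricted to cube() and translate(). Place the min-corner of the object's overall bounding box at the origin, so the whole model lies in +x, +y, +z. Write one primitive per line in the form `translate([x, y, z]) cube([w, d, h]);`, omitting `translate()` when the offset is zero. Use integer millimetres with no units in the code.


cube([1750, 282, 2129]);


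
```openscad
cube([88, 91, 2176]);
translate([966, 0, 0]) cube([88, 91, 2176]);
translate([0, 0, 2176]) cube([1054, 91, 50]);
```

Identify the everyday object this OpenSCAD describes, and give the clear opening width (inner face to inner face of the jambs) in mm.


A door frame. The clear opening width is 878 mm.

Two 2176 mm tall posts with a header on top — a door frame. The left jamb is 88 mm wide at x = 0; the right jamb starts at x = 966. The clear opening is 966 − 88 = 878 mm.


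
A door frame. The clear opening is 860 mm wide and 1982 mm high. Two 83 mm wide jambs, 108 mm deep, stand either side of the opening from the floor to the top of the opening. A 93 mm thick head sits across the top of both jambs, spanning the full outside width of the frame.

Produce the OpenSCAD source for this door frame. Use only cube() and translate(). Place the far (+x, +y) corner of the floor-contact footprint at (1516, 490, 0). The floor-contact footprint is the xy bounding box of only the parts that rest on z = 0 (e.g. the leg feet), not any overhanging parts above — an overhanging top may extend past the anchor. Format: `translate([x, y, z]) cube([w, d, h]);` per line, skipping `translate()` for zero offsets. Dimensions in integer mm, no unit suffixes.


translate([490, 382, 0]) cube([83, 108, 1982]);
translate([1433, 382, 0]) cube([83, 108, 1982]);
translate([490, 382, 1982]) cube([1026, 108, 93]);


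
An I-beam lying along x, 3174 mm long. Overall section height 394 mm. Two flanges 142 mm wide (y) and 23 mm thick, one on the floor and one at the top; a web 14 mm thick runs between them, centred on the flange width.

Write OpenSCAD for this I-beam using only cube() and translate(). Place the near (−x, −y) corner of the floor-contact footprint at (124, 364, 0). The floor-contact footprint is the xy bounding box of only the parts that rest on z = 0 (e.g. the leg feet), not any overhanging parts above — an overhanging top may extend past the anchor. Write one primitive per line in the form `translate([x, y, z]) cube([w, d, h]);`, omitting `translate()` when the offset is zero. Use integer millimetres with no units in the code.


translate([124, 364, 0]) cube([3174, 142, 23]);
translate([124, 428, 23]) cube([3174, 14, 348]);
translate([124, 364, 371]) cube([3174, 142, 23]);


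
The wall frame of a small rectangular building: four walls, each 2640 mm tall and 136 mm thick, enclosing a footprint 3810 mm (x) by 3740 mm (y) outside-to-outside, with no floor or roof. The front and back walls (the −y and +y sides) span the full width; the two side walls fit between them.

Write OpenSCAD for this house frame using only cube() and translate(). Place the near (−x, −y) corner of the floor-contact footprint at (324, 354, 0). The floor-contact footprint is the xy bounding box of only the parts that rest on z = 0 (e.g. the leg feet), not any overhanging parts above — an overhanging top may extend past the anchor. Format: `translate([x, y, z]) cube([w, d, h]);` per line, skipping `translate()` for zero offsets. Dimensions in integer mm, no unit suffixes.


translate([324, 354, 0]) cube([3810, 136, 2640]);
translate([324, 3958, 0]) cube([3810, 136, 2640]);
translate([324, 490, 0]) cube([136, 3468, 2640]);
translate([3998, 490, 0]) cube([136, 3468, 2640]);


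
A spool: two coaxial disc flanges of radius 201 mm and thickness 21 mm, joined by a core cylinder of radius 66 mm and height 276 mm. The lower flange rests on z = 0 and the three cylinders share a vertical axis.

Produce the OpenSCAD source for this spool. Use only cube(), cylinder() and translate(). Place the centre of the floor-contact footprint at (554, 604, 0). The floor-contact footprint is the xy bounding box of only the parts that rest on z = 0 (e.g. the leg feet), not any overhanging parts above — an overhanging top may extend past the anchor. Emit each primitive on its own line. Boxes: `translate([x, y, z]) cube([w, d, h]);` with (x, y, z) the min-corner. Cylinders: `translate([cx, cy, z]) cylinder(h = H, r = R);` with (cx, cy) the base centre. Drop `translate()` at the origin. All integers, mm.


translate([554, 604, 0]) cylinder(h = 21, r = 201);
translate([554, 604, 21]) cylinder(h = 276, r = 66);
translate([554, 604, 297]) cylinder(h = 21, r = 201);


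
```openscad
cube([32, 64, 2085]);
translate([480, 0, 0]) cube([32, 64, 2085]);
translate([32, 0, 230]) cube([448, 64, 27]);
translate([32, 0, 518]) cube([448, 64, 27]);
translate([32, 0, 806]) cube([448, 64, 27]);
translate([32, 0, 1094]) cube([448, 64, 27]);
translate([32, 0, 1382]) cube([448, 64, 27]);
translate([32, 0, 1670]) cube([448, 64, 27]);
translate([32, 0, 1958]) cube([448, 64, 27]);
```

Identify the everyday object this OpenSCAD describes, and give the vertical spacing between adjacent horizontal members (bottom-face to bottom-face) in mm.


A ladder. The rung spacing is 288 mm.

Two tall 32×64 posts with 7 short bars between them — a ladder. Adjacent rungs sit at z = 230 and z = 518, so the spacing is 518 − 230 = 288 mm.


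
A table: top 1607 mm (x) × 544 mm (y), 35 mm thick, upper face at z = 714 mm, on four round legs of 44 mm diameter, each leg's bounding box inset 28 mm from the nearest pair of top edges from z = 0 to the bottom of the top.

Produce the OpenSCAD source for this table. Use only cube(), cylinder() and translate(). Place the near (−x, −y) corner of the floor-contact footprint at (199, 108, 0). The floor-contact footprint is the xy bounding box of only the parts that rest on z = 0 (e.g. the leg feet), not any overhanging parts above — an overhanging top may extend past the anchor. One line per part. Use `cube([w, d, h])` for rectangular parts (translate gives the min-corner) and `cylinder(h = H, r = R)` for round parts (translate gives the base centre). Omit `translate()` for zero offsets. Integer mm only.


translate([171, 80, 679]) cube([1607, 544, 35]);
translate([221, 130, 0]) cylinder(h = 679, r = 22);
translate([1728, 130, 0]) cylinder(h = 679, r = 22);
translate([221, 574, 0]) cylinder(h = 679, r = 22);
translate([1728, 574, 0]) cylinder(h = 679, r = 22);


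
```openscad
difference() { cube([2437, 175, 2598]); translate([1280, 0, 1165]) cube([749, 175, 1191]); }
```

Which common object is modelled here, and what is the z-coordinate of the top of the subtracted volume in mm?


A wall with a window opening. The window head height is 2356 mm.

A wall with a rectangular opening subtracted — a window. Sill at z = 1165, opening 1191 mm tall, so the head is at 1165 + 1191 = 2356 mm.


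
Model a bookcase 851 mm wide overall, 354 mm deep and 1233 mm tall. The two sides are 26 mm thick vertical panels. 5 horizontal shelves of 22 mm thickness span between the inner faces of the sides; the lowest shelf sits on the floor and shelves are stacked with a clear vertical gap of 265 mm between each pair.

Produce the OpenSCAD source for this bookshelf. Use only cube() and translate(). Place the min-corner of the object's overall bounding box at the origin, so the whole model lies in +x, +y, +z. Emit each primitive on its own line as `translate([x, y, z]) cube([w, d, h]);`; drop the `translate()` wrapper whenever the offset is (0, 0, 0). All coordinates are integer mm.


cube([26, 354, 1233]);
translate([825, 0, 0]) cube([26, 354, 1233]);
translate([26, 0, 0]) cube([799, 354, 22]);
translate([26, 0, 287]) cube([799, 354, 22]);
translate([26, 0, 574]) cube([799, 354, 22]);
translate([26, 0, 861]) cube([799, 354, 22]);
translate([26, 0, 1148]) cube([799, 354, 22]);


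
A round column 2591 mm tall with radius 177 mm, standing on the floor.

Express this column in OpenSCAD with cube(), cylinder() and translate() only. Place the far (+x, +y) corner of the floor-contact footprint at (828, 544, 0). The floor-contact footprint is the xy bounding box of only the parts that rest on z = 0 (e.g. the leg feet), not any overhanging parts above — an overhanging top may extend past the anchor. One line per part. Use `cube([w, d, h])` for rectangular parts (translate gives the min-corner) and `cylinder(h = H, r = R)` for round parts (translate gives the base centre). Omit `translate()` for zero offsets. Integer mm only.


translate([651, 367, 0]) cylinder(h = 2591, r = 177);


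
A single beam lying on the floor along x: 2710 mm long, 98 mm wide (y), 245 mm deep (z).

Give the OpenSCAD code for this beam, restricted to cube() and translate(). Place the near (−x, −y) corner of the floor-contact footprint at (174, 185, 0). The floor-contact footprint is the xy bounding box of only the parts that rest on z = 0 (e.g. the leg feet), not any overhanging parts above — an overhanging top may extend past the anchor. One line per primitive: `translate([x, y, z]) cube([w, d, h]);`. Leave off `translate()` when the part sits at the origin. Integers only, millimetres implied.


translate([174, 185, 0]) cube([2710, 98, 245]);


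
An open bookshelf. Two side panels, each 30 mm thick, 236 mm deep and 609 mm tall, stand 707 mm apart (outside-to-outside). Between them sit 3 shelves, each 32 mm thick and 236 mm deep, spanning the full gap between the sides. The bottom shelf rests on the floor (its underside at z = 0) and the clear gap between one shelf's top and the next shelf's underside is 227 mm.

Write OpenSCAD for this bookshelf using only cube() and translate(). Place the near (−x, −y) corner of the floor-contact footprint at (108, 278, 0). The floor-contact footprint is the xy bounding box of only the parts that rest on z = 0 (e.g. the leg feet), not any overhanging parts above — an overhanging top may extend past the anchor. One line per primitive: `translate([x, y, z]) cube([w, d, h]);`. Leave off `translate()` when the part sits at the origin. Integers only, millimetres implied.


translate([108, 278, 0]) cube([30, 236, 609]);
translate([785, 278, 0]) cube([30, 236, 609]);
translate([138, 278, 0]) cube([647, 236, 32]);
translate([138, 278, 259]) cube([647, 236, 32]);
translate([138, 278, 518]) cube([647, 236, 32]);


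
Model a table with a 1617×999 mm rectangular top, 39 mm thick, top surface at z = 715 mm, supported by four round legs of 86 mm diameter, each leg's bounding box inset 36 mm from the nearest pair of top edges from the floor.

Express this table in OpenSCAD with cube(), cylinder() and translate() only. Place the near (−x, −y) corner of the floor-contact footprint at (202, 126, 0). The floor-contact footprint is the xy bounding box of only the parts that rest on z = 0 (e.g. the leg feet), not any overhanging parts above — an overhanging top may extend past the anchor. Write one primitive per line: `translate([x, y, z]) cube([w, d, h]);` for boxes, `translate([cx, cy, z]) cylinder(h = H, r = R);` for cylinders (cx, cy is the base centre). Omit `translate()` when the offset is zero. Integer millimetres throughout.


translate([166, 90, 676]) cube([1617, 999, 39]);
translate([245, 169, 0]) cylinder(h = 676, r = 43);
translate([1704, 169, 0]) cylinder(h = 676, r = 43);
translate([245, 1010, 0]) cylinder(h = 676, r = 43);
translate([1704, 1010, 0]) cylinder(h = 676, r = 43);


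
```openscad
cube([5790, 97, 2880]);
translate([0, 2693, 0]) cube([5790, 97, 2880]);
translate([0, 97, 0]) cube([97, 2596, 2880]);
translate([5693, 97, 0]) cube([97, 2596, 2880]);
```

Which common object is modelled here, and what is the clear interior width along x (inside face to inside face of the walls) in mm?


A house (or room) frame. The interior width is 5596 mm.

Four 2880 mm walls enclosing a rectangle with no floor or roof — a room or house frame. Outside width is 5790 mm and wall thickness is 97 mm, so the interior width is 5790 − 2 × 97 = 5596 mm.


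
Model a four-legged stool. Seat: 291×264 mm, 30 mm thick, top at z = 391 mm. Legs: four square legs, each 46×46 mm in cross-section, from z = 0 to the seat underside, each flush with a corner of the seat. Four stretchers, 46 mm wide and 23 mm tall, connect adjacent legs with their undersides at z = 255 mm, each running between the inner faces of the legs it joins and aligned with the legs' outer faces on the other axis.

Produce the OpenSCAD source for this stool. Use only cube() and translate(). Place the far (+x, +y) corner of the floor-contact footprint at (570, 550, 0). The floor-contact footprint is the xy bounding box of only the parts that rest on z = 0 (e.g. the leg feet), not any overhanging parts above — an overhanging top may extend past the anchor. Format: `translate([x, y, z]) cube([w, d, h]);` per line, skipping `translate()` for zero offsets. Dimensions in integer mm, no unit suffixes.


// leg_h = 391 - 30 = 361
// stretcher span = 291 - 2*46 = 199
translate([279, 286, 361]) cube([291, 264, 30]);
translate([279, 286, 0]) cube([46, 46, 361]);
translate([524, 286, 0]) cube([46, 46, 361]);
translate([279, 504, 0]) cube([46, 46, 361]);
translate([524, 504, 0]) cube([46, 46, 361]);
translate([325, 286, 255]) cube([199, 46, 23]);
translate([325, 504, 255]) cube([199, 46, 23]);
translate([279, 332, 255]) cube([46, 172, 23]);
translate([524, 332, 255]) cube([46, 172, 23]);


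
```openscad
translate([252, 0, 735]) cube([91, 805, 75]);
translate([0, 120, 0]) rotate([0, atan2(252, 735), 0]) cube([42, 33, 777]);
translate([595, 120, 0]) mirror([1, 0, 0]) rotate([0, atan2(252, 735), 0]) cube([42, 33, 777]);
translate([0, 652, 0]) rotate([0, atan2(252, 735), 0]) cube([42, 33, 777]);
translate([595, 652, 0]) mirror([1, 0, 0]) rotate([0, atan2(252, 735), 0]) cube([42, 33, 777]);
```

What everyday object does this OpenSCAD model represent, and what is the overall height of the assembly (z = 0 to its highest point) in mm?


A sawhorse. The overall height is 810 mm.

A beam across two mirrored pairs of raked legs — a sawhorse. The beam's underside is at z = 735 (matching the legs' vertical rise in atan2(252, 735)) and the beam is 75 mm tall, so its top is at 735 + 75 = 810 mm. The raked legs top out at the beam's underside, so that is the highest point.


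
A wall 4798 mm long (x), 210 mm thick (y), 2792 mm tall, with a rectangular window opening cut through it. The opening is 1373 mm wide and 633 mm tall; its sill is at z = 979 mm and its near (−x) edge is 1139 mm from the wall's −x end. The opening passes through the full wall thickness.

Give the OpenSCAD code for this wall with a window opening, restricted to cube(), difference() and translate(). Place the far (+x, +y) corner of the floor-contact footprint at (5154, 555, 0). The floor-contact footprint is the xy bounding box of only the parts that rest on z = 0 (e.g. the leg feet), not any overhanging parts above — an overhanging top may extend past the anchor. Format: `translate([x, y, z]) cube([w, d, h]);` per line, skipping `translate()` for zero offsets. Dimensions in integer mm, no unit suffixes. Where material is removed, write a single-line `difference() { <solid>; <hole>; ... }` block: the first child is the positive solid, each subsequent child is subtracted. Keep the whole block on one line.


difference() { translate([356, 345, 0]) cube([4798, 210, 2792]); translate([1495, 345, 979]) cube([1373, 210, 633]); }


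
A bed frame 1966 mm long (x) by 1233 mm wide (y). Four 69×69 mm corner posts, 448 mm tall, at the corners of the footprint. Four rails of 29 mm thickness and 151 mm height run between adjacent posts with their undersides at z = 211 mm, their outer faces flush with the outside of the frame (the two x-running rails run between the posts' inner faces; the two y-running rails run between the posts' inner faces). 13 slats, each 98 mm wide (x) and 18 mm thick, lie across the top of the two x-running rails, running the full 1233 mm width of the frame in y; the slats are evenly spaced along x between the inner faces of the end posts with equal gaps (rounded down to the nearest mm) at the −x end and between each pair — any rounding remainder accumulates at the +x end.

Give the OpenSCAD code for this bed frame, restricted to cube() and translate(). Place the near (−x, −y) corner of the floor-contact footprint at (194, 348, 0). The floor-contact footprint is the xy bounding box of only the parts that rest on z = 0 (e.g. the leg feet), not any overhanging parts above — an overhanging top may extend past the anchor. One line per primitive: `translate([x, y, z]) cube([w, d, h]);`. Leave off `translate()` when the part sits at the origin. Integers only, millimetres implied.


translate([194, 348, 0]) cube([69, 69, 448]);
translate([194, 1512, 0]) cube([69, 69, 448]);
translate([2091, 348, 0]) cube([69, 69, 448]);
translate([2091, 1512, 0]) cube([69, 69, 448]);
translate([263, 348, 211]) cube([1828, 29, 151]);
translate([263, 1552, 211]) cube([1828, 29, 151]);
translate([194, 417, 211]) cube([29, 1095, 151]);
translate([2131, 417, 211]) cube([29, 1095, 151]);
translate([302, 348, 362]) cube([98, 1233, 18]);
translate([439, 348, 362]) cube([98, 1233, 18]);
translate([576, 348, 362]) cube([98, 1233, 18]);
translate([713, 348, 362]) cube([98, 1233, 18]);
translate([850, 348, 362]) cube([98, 1233, 18]);
translate([987, 348, 362]) cube([98, 1233, 18]);
translate([1124, 348, 362]) cube([98, 1233, 18]);
translate([1261, 348, 362]) cube([98, 1233, 18]);
translate([1398, 348, 362]) cube([98, 1233, 18]);
translate([1535, 348, 362]) cube([98, 1233, 18]);
translate([1672, 348, 362]) cube([98, 1233, 18]);
translate([1809, 348, 362]) cube([98, 1233, 18]);
translate([1946, 348, 362]) cube([98, 1233, 18]);


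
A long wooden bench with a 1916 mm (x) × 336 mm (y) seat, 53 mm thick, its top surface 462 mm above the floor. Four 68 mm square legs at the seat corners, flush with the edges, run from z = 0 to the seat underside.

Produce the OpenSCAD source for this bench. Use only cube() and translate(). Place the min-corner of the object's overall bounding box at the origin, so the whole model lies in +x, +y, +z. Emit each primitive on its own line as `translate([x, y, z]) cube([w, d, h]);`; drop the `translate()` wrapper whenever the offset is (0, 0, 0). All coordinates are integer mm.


// leg_h = 462 − 53 = 409
translate([0, 0, 409]) cube([1916, 336, 53]);
cube([68, 68, 409]);
translate([0, 268, 0]) cube([68, 68, 409]);
translate([1848, 0, 0]) cube([68, 68, 409]);
translate([1848, 268, 0]) cube([68, 68, 409]);


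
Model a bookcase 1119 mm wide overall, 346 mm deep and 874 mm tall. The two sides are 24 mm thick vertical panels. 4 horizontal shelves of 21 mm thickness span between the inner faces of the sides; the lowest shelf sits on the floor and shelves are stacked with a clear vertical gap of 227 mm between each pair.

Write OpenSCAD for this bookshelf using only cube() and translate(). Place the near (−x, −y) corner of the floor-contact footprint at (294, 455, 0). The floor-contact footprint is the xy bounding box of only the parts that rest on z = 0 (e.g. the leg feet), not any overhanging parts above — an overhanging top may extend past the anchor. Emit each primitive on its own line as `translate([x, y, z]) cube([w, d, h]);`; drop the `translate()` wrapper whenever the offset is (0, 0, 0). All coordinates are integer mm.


translate([294, 455, 0]) cube([24, 346, 874]);
translate([1389, 455, 0]) cube([24, 346, 874]);
translate([318, 455, 0]) cube([1071, 346, 21]);
translate([318, 455, 248]) cube([1071, 346, 21]);
translate([318, 455, 496]) cube([1071, 346, 21]);
translate([318, 455, 744]) cube([1071, 346, 21]);


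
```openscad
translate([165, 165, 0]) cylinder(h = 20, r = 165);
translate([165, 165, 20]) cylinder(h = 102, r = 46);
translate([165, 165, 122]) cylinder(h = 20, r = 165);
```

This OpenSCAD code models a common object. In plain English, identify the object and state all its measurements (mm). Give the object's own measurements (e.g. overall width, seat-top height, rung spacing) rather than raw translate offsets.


A spool: two coaxial disc flanges of radius 165 mm and thickness 20 mm, joined by a core cylinder of radius 46 mm and height 102 mm. The lower flange rests on z = 0 and the three cylinders share a vertical axis.


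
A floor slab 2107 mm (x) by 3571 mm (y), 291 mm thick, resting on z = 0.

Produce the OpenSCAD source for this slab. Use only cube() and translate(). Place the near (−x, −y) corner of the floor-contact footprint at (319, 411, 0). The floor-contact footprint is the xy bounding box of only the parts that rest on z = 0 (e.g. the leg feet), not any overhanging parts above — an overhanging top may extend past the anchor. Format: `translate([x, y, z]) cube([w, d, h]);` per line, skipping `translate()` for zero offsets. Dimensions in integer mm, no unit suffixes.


translate([319, 411, 0]) cube([2107, 3571, 291]);


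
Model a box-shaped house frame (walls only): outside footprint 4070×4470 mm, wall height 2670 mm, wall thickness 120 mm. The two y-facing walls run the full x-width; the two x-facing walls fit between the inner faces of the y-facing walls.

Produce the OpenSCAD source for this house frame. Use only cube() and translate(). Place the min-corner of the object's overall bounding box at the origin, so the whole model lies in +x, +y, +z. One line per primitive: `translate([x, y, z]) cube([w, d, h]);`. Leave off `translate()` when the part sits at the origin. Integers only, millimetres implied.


cube([4070, 120, 2670]);
translate([0, 4350, 0]) cube([4070, 120, 2670]);
translate([0, 120, 0]) cube([120, 4230, 2670]);
translate([3950, 120, 0]) cube([120, 4230, 2670]);


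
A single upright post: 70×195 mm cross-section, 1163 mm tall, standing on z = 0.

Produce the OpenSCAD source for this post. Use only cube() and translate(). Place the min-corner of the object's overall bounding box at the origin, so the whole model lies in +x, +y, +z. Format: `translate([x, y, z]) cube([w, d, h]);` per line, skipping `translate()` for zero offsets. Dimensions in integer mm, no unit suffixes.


cube([70, 195, 1163]);


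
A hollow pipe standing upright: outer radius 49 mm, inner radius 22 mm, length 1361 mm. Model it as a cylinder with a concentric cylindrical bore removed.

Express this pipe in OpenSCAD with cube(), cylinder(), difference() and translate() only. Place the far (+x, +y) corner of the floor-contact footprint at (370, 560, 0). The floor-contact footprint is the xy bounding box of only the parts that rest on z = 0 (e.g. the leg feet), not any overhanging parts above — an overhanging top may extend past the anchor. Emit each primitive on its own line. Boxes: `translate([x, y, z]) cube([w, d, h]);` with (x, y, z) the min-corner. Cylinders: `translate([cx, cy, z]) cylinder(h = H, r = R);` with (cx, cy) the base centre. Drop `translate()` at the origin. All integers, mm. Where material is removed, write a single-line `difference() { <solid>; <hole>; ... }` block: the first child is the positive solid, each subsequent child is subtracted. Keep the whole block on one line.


difference() { translate([321, 511, 0]) cylinder(h = 1361, r = 49); translate([321, 511, 0]) cylinder(h = 1361, r = 22); }


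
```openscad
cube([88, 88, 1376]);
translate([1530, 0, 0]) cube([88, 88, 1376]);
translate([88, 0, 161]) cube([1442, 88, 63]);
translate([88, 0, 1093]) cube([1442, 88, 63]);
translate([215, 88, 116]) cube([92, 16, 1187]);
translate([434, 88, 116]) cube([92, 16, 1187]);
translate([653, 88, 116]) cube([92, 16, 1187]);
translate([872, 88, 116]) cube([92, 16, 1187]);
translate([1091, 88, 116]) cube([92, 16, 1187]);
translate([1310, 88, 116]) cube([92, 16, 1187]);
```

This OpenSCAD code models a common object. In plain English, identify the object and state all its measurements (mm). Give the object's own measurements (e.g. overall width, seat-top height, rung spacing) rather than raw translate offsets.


A fence section. Two 88×88 mm posts, 1376 mm tall, stand on the floor with a clear span of 1442 mm between their inner faces. Two horizontal rails of 88×63 mm section span the gap between the posts with their undersides at z = 161 mm and z = 1093 mm, flush with the posts' −y face. 6 pickets, each 92 mm wide, 16 mm thick and 1187 mm tall, are fixed to the +y face of the rails with their bottoms at z = 116 mm, spaced across the span with a 127 mm gap after the −x post and between neighbouring pickets, with 128 mm left before the +x post.


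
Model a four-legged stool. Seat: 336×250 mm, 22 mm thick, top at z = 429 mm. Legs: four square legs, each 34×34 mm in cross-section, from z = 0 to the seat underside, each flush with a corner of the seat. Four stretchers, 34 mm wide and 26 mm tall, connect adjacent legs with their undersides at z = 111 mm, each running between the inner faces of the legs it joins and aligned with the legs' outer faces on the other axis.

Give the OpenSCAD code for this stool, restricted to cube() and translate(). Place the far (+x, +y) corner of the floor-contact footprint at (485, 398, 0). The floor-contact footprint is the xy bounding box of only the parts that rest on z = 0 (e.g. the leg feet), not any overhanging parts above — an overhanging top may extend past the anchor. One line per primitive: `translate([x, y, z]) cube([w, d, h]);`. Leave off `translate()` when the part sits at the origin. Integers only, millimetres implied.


translate([149, 148, 407]) cube([336, 250, 22]);
translate([149, 148, 0]) cube([34, 34, 407]);
translate([451, 148, 0]) cube([34, 34, 407]);
translate([149, 364, 0]) cube([34, 34, 407]);
translate([451, 364, 0]) cube([34, 34, 407]);
translate([183, 148, 111]) cube([268, 34, 26]);
translate([183, 364, 111]) cube([268, 34, 26]);
translate([149, 182, 111]) cube([34, 182, 26]);
translate([451, 182, 111]) cube([34, 182, 26]);


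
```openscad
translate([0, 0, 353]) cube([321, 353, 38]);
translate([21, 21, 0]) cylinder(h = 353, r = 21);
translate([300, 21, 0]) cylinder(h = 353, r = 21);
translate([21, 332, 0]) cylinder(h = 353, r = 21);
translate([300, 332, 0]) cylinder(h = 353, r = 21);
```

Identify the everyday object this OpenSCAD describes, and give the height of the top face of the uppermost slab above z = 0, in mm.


A stool. The seat height is 391 mm.

A 321×353×38 slab at z = 353 on four corner cylinders — a stool. The seat top is 353 + 38 = 391 mm.


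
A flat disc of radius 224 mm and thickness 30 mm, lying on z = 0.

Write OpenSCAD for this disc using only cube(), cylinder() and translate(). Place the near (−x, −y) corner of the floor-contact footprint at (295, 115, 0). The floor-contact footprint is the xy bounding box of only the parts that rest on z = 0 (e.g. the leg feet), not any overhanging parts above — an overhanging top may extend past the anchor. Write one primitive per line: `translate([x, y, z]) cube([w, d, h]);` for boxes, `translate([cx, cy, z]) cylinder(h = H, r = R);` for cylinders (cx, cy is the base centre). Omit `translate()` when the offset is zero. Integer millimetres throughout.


translate([519, 339, 0]) cylinder(h = 30, r = 224);


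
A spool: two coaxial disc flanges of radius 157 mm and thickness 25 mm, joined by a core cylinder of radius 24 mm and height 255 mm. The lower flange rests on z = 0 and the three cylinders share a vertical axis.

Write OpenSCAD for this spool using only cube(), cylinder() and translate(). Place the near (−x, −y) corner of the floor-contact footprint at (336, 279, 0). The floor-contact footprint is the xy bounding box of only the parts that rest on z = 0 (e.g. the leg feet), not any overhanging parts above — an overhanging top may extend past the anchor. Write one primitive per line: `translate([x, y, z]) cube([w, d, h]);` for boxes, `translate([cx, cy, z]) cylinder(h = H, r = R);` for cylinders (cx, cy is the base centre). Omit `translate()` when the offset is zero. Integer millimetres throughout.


translate([493, 436, 0]) cylinder(h = 25, r = 157);
translate([493, 436, 25]) cylinder(h = 255, r = 24);
translate([493, 436, 280]) cylinder(h = 25, r = 157);


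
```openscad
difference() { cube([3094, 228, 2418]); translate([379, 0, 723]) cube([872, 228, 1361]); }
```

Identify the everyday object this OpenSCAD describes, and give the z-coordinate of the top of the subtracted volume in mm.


A wall with a window opening. The window head height is 2084 mm.

A wall with a rectangular opening subtracted — a window. Sill at z = 723, opening 1361 mm tall, so the head is at 723 + 1361 = 2084 mm.


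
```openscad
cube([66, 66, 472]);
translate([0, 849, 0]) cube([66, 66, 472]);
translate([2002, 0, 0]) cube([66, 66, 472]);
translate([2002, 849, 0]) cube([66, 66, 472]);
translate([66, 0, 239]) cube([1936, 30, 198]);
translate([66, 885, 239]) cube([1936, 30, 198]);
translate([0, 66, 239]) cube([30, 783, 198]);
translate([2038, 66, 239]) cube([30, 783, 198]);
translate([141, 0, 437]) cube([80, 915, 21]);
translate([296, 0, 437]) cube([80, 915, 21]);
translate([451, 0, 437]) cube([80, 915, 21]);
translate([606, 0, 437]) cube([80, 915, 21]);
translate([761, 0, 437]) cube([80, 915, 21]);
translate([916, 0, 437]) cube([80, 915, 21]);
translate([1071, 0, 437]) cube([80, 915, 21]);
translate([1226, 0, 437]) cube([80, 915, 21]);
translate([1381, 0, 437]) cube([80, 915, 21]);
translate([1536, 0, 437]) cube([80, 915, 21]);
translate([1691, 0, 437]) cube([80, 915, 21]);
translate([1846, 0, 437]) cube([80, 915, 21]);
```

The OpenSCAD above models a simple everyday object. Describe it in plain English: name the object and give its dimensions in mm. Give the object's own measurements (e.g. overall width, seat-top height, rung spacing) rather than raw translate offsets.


A bed frame 2068 mm long (x) by 915 mm wide (y). Four 66×66 mm corner posts, 472 mm tall, at the corners of the footprint. Four rails of 30 mm thickness and 198 mm height run between adjacent posts with their undersides at z = 239 mm, their outer faces flush with the outside of the frame (the two x-running rails run between the posts' inner faces; the two y-running rails run between the posts' inner faces). 12 slats, each 80 mm wide (x) and 21 mm thick, lie across the top of the two x-running rails, running the full 915 mm width of the frame in y; along x they sit between the end posts with a 75 mm gap after the −x posts and between neighbouring slats, leaving 76 mm before the +x posts.


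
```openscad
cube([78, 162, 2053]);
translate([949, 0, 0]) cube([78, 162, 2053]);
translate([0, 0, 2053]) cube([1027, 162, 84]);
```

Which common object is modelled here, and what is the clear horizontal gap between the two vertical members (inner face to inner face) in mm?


A door frame. The clear opening width is 871 mm.

Two 2053 mm tall posts with a header on top — a door frame. The left jamb is 78 mm wide at x = 0; the right jamb starts at x = 949. The clear opening is 949 − 78 = 871 mm.


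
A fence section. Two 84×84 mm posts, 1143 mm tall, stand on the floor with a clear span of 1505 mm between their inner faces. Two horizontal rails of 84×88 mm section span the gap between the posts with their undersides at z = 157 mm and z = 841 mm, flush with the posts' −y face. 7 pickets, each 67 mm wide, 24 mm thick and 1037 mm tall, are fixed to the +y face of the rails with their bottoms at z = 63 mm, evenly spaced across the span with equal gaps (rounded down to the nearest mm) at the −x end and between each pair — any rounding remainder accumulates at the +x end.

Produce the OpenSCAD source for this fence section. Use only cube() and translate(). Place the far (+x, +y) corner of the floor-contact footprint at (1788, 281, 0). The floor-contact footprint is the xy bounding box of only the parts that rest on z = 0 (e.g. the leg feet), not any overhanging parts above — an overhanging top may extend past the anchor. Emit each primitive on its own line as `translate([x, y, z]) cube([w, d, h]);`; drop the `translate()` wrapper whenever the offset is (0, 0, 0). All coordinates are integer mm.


translate([115, 197, 0]) cube([84, 84, 1143]);
translate([1704, 197, 0]) cube([84, 84, 1143]);
translate([199, 197, 157]) cube([1505, 84, 88]);
translate([199, 197, 841]) cube([1505, 84, 88]);
translate([328, 281, 63]) cube([67, 24, 1037]);
translate([524, 281, 63]) cube([67, 24, 1037]);
translate([720, 281, 63]) cube([67, 24, 1037]);
translate([916, 281, 63]) cube([67, 24, 1037]);
translate([1112, 281, 63]) cube([67, 24, 1037]);
translate([1308, 281, 63]) cube([67, 24, 1037]);
translate([1504, 281, 63]) cube([67, 24, 1037]);


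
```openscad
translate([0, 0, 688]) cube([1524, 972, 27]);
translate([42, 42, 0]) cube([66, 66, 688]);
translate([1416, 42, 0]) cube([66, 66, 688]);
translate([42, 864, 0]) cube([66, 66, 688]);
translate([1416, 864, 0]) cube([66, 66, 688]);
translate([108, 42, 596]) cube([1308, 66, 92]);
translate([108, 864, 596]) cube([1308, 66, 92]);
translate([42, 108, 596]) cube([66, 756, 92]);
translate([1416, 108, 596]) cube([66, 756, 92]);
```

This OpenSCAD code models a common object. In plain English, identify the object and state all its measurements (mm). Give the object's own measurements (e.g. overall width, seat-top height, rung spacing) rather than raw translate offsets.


A rectangular dining table. The top is 1524×972×27 mm with its upper surface at z = 715 mm. It stands on four 66×66 mm square legs, each inset 42 mm from the nearest pair of top edges, running from the floor to the underside of the top. Four apron rails, 66 mm thick and 92 mm tall, run between adjacent legs with their top edges flush with the underside of the top and their outer faces flush with the legs' outer faces.


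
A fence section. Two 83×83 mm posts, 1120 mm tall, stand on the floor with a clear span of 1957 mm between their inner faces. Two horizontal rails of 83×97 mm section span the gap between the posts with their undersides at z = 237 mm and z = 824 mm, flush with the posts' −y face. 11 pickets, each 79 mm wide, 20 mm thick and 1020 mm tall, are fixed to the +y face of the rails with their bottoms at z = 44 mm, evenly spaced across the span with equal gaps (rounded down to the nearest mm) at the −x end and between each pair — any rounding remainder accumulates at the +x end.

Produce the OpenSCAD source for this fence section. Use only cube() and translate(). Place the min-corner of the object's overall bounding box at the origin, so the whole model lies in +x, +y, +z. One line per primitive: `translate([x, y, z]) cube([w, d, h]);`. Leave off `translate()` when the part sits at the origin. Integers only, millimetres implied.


cube([83, 83, 1120]);
translate([2040, 0, 0]) cube([83, 83, 1120]);
translate([83, 0, 237]) cube([1957, 83, 97]);
translate([83, 0, 824]) cube([1957, 83, 97]);
translate([173, 83, 44]) cube([79, 20, 1020]);
translate([342, 83, 44]) cube([79, 20, 1020]);
translate([511, 83, 44]) cube([79, 20, 1020]);
translate([680, 83, 44]) cube([79, 20, 1020]);
translate([849, 83, 44]) cube([79, 20, 1020]);
translate([1018, 83, 44]) cube([79, 20, 1020]);
translate([1187, 83, 44]) cube([79, 20, 1020]);
translate([1356, 83, 44]) cube([79, 20, 1020]);
translate([1525, 83, 44]) cube([79, 20, 1020]);
translate([1694, 83, 44]) cube([79, 20, 1020]);
translate([1863, 83, 44]) cube([79, 20, 1020]);


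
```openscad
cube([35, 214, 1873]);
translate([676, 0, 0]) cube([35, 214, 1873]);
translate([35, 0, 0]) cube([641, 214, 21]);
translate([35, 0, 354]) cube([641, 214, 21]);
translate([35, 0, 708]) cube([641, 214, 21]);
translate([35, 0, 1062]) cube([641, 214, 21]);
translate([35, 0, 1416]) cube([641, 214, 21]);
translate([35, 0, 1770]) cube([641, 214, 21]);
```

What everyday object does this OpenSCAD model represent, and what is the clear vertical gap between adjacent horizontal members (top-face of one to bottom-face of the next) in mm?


A bookshelf. The clear shelf gap is 333 mm.

Two tall side panels with 6 horizontal boards between them — a bookshelf. The first two shelf undersides are at z = 0 and z = 354; with shelf thickness 21, the clear gap is 354 − 0 − 21 = 333 mm.


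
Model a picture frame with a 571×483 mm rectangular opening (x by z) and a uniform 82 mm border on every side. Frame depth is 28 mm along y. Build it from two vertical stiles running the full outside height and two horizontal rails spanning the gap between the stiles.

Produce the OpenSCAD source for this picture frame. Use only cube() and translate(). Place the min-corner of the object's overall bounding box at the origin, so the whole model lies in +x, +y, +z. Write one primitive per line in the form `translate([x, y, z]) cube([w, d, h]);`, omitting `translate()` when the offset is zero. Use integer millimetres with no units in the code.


cube([82, 28, 647]);
translate([653, 0, 0]) cube([82, 28, 647]);
translate([82, 0, 0]) cube([571, 28, 82]);
translate([82, 0, 565]) cube([571, 28, 82]);
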